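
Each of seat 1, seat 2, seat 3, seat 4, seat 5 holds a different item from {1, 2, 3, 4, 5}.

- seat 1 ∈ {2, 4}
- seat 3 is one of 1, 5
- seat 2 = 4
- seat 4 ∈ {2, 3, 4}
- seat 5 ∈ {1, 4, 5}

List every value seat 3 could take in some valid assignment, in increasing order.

1, 5

seat 2's domain is down to {4}, so seat 2 = 4. Remove 4 from seat 1, seat 4, seat 5.
seat 1 must be 2 (only option left). Strike 2 from seat 4.
seat 4's domain is down to {3}, so seat 4 = 3.
No further eliminations apply; seat 3 can still be any of 1, 5.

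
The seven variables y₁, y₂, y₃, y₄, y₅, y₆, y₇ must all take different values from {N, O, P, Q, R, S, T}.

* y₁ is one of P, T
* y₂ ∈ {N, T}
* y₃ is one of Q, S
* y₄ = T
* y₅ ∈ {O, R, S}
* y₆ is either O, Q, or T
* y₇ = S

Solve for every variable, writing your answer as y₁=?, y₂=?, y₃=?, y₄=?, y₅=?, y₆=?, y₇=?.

y₄'s domain is down to {T}, so y₄ = T. Eliminate T elsewhere: y₁, y₂, y₆.
y₇ must be S (only option left). So y₃, y₅ can't be S.
That leaves y₁ = P.
y₂ has just one choice, so y₂ = N.
y₃ must be Q (only option left). Strike Q from y₆.
That leaves y₆ = O. Eliminate O elsewhere: y₅.
y₅ must be R (only option left).

y₁=P, y₂=N, y₃=Q, y₄=T, y₅=R, y₆=O, y₇=S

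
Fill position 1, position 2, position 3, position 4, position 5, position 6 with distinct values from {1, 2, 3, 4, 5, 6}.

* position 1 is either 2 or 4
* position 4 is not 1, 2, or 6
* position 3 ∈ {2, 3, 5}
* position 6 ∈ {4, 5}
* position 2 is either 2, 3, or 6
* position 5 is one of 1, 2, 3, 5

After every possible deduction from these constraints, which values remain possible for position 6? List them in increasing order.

Among the 6 variables, 1 fits only position 5 (and all 6 values in {1, 2, 3, 4, 5, 6} must be used), so position 5 = 1.
Among the 5 still-open variables, 6 fits only position 2 (and all 5 values in {2, 3, 4, 5, 6} must be used), so position 2 = 6.
No further eliminations apply; position 6 can still be any of 4, 5.

4, 5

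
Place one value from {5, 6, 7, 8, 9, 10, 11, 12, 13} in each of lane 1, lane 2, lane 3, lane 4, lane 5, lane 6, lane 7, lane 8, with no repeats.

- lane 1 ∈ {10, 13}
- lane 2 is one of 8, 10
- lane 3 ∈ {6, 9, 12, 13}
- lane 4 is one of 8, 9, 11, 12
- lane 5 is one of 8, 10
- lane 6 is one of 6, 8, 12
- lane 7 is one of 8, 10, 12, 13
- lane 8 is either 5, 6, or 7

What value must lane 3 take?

lane 2 and lane 5 share exactly the 2 values {8, 10}; by pigeonhole those values go to them, so strike 8, 10 from lane 1, lane 4, lane 6, lane 7.
lane 1's domain is down to {13}, so lane 1 = 13. Remove 13 from lane 3, lane 7.
lane 7's domain is down to {12}, so lane 7 = 12. So lane 3, lane 4, lane 6 can't be 12.
That leaves lane 6 = 6. Remove 6 from lane 3, lane 8.
So lane 3 = 9.

9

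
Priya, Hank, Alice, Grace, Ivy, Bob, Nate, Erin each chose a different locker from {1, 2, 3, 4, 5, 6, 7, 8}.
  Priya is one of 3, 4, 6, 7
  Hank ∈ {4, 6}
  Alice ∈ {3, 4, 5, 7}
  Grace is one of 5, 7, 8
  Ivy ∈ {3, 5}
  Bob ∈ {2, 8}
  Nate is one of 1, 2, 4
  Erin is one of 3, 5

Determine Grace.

8

Among the 8 variables, 1 fits only Nate (and all 8 values in {1, 2, 3, 4, 5, 6, 7, 8} must be used), so Nate = 1.
The 7 still-open variables together cover exactly {2, 3, 4, 5, 6, 7, 8} — 7 values for 7 variables — and 2 appears only in Bob's list, so Bob = 2.
Among the 6 still-open variables, 8 fits only Grace (and all 6 values in {3, 4, 5, 6, 7, 8} must be used), so Grace = 8.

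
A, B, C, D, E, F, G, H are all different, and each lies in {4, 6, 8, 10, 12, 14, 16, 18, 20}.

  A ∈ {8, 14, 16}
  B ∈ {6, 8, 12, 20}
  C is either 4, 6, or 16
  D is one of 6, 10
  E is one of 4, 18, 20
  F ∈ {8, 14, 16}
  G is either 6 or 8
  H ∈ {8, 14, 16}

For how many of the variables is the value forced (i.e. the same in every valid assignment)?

3

A, F, H share exactly the 3 values {8, 14, 16}; by pigeonhole those values go to them, so strike 8, 14, 16 from B, C, G.
G must be 6 (only option left). Strike 6 from B, C, D.
C has just one choice, so C = 4. Strike 4 from E.
D's domain is down to {10}, so D = 10.
Determined: C=4, D=10, G=6. The other variables each still have more than one consistent value. That makes 3.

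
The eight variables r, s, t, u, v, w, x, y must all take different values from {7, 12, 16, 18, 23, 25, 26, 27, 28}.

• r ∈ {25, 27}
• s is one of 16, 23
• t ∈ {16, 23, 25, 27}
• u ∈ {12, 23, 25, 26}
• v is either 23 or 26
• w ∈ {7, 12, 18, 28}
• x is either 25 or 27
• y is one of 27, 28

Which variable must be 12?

u

The 2 variables r and x are confined to {25, 27}, which locks those values in; drop them from t, u, y.
y's domain is down to {28}, so y = 28. Remove 28 from w.
s and t share exactly the 2 values {16, 23}; by pigeonhole those values go to them, so strike 16, 23 from u, v.
v has just one choice, so v = 26. Remove 26 from u.
So 12 goes to u.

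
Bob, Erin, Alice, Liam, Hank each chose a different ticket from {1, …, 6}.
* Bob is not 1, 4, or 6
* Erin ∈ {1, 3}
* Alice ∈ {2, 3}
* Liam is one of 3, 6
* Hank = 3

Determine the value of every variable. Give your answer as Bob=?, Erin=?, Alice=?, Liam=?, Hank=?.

Bob=5, Erin=1, Alice=2, Liam=6, Hank=3

Hank must be 3 (only option left). Strike 3 from Bob, Erin, Alice, Liam.
Erin must be 1 (only option left).
That leaves Alice = 2. So Bob can't be 2.
Liam must be 6 (only option left).
That leaves Bob = 5.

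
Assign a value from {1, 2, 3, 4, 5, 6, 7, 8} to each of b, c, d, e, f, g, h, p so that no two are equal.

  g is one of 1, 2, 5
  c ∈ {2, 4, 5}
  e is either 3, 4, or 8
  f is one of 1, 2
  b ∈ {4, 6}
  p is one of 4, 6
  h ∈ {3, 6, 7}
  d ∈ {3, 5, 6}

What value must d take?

The 8 variables draw from only 8 values {1, 2, 3, 4, 5, 6, 7, 8}, so each is used; only h can be 7, hence h = 7.
The 7 still-open variables draw from only 7 values {1, 2, 3, 4, 5, 6, 8}, so each is used; only e can be 8, hence e = 8.
The 6 still-open variables together cover exactly {1, 2, 3, 4, 5, 6} — 6 values for 6 variables — and 3 appears only in d's list, so d = 3.

3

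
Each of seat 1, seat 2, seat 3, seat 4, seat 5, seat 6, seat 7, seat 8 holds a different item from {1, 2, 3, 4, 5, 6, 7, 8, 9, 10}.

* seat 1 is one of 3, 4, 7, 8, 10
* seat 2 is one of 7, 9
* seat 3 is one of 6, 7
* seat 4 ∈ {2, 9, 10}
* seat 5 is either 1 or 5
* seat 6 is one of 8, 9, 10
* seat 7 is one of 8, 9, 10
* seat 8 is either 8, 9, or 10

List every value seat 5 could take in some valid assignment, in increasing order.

The 3 variables seat 6, seat 7, seat 8 are confined to {8, 9, 10}, which locks those values in; drop them from seat 1, seat 2, seat 4.
seat 2 has just one choice, so seat 2 = 7. Eliminate 7 elsewhere: seat 1, seat 3.
That leaves seat 3 = 6.
That leaves seat 4 = 2.
No further eliminations apply; seat 5 can still be any of 1, 5.

1, 5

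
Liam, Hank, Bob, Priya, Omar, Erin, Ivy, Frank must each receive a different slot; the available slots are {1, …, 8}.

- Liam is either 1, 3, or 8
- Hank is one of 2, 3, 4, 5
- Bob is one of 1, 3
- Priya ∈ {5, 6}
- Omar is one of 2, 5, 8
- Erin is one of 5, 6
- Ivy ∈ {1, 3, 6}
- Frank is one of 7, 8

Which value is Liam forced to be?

8

The 8 variables draw from only 8 values {1, 2, 3, 4, 5, 6, 7, 8}, so each is used; only Hank can be 4, hence Hank = 4.
Among the 7 still-open variables, 2 fits only Omar (and all 7 values in {1, 2, 3, 5, 6, 7, 8} must be used), so Omar = 2.
The 6 still-open variables draw from only 6 values {1, 3, 5, 6, 7, 8}, so each is used; only Frank can be 7, hence Frank = 7.
The 5 still-open variables draw from only 5 values {1, 3, 5, 6, 8}, so each is used; only Liam can be 8, hence Liam = 8.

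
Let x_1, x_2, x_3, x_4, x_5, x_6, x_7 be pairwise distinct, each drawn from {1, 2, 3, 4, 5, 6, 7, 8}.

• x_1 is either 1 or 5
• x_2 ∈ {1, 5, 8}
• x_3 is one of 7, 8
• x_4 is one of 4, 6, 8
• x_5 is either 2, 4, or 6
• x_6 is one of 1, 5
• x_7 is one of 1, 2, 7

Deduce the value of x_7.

2

x_1 and x_6 between them cover only {1, 5} — a naked pair. Remove those values from x_2, x_7.
That leaves x_2 = 8. Eliminate 8 elsewhere: x_3, x_4.
That leaves x_3 = 7. Remove 7 from x_7.
So x_7 = 2.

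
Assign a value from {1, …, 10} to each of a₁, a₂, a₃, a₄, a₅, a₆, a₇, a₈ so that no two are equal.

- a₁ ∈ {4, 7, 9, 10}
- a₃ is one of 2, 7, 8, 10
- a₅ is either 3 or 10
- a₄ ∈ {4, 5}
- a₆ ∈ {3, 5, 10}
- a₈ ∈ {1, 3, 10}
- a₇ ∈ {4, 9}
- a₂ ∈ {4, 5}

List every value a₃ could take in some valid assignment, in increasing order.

2, 8

The 2 variables a₂ and a₄ are confined to {4, 5}, which locks those values in; drop them from a₁, a₆, a₇.
a₇'s domain is down to {9}, so a₇ = 9. So a₁ can't be 9.
a₅ and a₆ between them cover only {3, 10} — a naked pair. Remove those values from a₁, a₃, a₈.
a₁ has just one choice, so a₁ = 7. Strike 7 from a₃.
a₈ has just one choice, so a₈ = 1.
No further eliminations apply; a₃ can still be any of 2, 8.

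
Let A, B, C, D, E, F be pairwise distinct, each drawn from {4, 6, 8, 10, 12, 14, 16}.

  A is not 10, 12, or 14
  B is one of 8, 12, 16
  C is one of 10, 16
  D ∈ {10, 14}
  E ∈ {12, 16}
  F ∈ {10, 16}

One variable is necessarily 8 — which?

B

C and F share exactly the 2 values {10, 16}; by pigeonhole those values go to them, so strike 10, 16 from A, B, D, E.
D must be 14 (only option left).
E has just one choice, so E = 12. Eliminate 12 elsewhere: B.
So 8 goes to B.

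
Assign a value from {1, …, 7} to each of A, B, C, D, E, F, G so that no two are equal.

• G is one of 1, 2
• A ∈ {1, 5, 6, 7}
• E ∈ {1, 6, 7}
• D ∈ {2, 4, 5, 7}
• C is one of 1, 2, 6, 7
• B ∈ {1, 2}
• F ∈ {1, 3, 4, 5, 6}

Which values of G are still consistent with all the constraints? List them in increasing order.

1, 2

Among the 7 variables, 3 fits only F (and all 7 values in {1, 2, 3, 4, 5, 6, 7} must be used), so F = 3.
Among the 6 still-open variables, 4 fits only D (and all 6 values in {1, 2, 4, 5, 6, 7} must be used), so D = 4.
Among the 5 still-open variables, 5 fits only A (and all 5 values in {1, 2, 5, 6, 7} must be used), so A = 5.
B and G between them cover only {1, 2} — a naked pair. Remove those values from C, E.
No further eliminations apply; G can still be any of 1, 2.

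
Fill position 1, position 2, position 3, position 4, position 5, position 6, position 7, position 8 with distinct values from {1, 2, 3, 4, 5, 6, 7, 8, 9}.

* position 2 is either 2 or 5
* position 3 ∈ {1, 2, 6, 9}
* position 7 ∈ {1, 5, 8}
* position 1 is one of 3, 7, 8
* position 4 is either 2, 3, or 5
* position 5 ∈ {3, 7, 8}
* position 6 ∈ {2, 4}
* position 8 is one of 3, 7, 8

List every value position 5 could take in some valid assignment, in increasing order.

position 1, position 5, position 8 share exactly the 3 values {3, 7, 8}; by pigeonhole those values go to them, so strike 3, 7, 8 from position 4, position 7.
position 2 and position 4 between them cover only {2, 5} — a naked pair. Remove those values from position 3, position 6, position 7.
position 6's domain is down to {4}, so position 6 = 4.
position 7's domain is down to {1}, so position 7 = 1. Eliminate 1 elsewhere: position 3.
No further eliminations apply; position 5 can still be any of 3, 7, 8.

3, 7, 8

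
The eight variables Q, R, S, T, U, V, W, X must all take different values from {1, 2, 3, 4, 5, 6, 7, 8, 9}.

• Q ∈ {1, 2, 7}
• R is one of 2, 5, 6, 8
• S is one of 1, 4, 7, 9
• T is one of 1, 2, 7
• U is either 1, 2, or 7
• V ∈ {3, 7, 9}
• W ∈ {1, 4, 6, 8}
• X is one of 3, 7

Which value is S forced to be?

Q, T, U share exactly the 3 values {1, 2, 7}; by pigeonhole those values go to them, so strike 1, 2, 7 from R, S, V, W, X.
X must be 3 (only option left). So V can't be 3.
V's domain is down to {9}, so V = 9. Strike 9 from S.
So S = 4.

4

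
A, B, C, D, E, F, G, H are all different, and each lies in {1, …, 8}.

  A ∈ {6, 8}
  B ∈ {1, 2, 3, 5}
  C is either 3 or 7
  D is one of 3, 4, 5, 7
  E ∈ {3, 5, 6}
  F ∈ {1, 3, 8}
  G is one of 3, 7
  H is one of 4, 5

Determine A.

The 8 variables together cover exactly {1, 2, 3, 4, 5, 6, 7, 8} — 8 values for 8 variables — and 2 appears only in B's list, so B = 2.
The 7 still-open variables draw from only 7 values {1, 3, 4, 5, 6, 7, 8}, so each is used; only F can be 1, hence F = 1.
The 6 still-open variables draw from only 6 values {3, 4, 5, 6, 7, 8}, so each is used; only A can be 8, hence A = 8.

8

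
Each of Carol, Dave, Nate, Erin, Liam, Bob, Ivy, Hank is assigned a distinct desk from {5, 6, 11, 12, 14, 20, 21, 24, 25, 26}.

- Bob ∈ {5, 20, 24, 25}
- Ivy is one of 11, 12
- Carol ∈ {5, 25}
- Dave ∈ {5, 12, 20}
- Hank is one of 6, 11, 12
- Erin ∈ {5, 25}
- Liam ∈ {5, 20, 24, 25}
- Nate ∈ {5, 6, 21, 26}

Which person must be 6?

Carol and Erin between them cover only {5, 25} — a naked pair. Remove those values from Dave, Nate, Liam, Bob.
Liam and Bob between them cover only {20, 24} — a naked pair. Remove those values from Dave.
That leaves Dave = 12. Eliminate 12 elsewhere: Ivy, Hank.
Ivy must be 11 (only option left). Eliminate 11 elsewhere: Hank.
So 6 goes to Hank.

Hank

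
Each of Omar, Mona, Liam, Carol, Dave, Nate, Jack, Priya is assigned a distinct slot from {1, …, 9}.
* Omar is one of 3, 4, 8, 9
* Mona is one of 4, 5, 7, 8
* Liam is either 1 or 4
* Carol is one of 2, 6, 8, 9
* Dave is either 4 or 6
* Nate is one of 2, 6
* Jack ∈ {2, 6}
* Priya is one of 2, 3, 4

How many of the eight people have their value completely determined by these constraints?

3

Nate and Jack share exactly the 2 values {2, 6}; by pigeonhole those values go to them, so strike 2, 6 from Carol, Dave, Priya.
That leaves Dave = 4. Remove 4 from Omar, Mona, Liam, Priya.
Priya must be 3 (only option left). Remove 3 from Omar.
Liam's domain is down to {1}, so Liam = 1.
Omar and Carol share exactly the 2 values {8, 9}; by pigeonhole those values go to them, so strike 8, 9 from Mona.
Determined: Liam=1, Dave=4, Priya=3. The other people each still have more than one consistent value. That makes 3.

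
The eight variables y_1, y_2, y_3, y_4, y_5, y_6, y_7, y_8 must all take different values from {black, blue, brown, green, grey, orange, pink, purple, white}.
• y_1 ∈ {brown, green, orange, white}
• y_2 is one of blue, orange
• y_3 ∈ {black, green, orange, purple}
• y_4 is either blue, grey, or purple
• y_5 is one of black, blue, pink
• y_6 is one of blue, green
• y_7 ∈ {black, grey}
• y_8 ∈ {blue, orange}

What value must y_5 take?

y_2 and y_8 between them cover only {blue, orange} — a naked pair. Remove those values from y_1, y_3, y_4, y_5, y_6.
That leaves y_6 = green. Strike green from y_1, y_3.
y_3, y_4, y_7 share exactly the 3 values {black, grey, purple}; by pigeonhole those values go to them, so strike black, grey, purple from y_5.
So y_5 = pink.

pink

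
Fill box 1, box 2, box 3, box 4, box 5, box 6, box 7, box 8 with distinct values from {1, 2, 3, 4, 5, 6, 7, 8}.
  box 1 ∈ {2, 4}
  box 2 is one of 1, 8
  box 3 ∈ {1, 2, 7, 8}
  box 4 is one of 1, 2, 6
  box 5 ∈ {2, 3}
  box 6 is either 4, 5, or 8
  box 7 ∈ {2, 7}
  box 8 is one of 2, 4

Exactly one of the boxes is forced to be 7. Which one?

Among the 8 variables, 3 fits only box 5 (and all 8 values in {1, 2, 3, 4, 5, 6, 7, 8} must be used), so box 5 = 3.
The 7 still-open variables draw from only 7 values {1, 2, 4, 5, 6, 7, 8}, so each is used; only box 6 can be 5, hence box 6 = 5.
The 6 still-open variables draw from only 6 values {1, 2, 4, 6, 7, 8}, so each is used; only box 4 can be 6, hence box 4 = 6.
box 1 and box 8 share exactly the 2 values {2, 4}; by pigeonhole those values go to them, so strike 2, 4 from box 3, box 7.

box 7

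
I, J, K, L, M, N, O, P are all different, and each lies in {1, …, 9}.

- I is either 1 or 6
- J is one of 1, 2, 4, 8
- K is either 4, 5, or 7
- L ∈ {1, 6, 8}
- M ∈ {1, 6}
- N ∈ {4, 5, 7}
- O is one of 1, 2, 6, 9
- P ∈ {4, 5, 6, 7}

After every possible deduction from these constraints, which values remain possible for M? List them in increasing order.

1, 6

The 8 variables draw from only 8 values {1, 2, 4, 5, 6, 7, 8, 9}, so each is used; only O can be 9, hence O = 9.
The 7 still-open variables draw from only 7 values {1, 2, 4, 5, 6, 7, 8}, so each is used; only J can be 2, hence J = 2.
The 6 still-open variables together cover exactly {1, 4, 5, 6, 7, 8} — 6 values for 6 variables — and 8 appears only in L's list, so L = 8.
I and M between them cover only {1, 6} — a naked pair. Remove those values from P.
No further eliminations apply; M can still be any of 1, 6.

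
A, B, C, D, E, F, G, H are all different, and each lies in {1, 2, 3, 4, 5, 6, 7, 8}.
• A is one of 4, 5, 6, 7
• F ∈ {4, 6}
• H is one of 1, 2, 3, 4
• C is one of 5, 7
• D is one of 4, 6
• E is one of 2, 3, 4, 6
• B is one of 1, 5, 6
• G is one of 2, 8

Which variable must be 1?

B

The 8 variables together cover exactly {1, 2, 3, 4, 5, 6, 7, 8} — 8 values for 8 variables — and 8 appears only in G's list, so G = 8.
D and F between them cover only {4, 6} — a naked pair. Remove those values from A, B, E, H.
The 2 variables A and C are confined to {5, 7}, which locks those values in; drop them from B.
So 1 goes to B.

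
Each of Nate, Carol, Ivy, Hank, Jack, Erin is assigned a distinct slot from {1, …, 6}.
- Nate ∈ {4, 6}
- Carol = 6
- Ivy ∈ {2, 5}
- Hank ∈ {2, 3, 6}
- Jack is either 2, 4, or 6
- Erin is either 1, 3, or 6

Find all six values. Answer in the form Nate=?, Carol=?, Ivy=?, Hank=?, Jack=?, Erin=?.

Nate=4, Carol=6, Ivy=5, Hank=3, Jack=2, Erin=1

Carol has just one choice, so Carol = 6. Strike 6 from Nate, Hank, Jack, Erin.
Nate must be 4 (only option left). So Jack can't be 4.
Jack's domain is down to {2}, so Jack = 2. So Ivy, Hank can't be 2.
Ivy has just one choice, so Ivy = 5.
That leaves Hank = 3. Eliminate 3 elsewhere: Erin.
Erin's domain is down to {1}, so Erin = 1.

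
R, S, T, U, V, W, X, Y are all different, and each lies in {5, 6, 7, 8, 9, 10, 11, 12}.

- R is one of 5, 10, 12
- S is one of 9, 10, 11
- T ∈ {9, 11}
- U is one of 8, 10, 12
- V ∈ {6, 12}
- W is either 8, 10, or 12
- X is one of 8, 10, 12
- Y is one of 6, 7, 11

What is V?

Among the 8 variables, 5 fits only R (and all 8 values in {5, 6, 7, 8, 9, 10, 11, 12} must be used), so R = 5.
The 7 still-open variables together cover exactly {6, 7, 8, 9, 10, 11, 12} — 7 values for 7 variables — and 7 appears only in Y's list, so Y = 7.
The 6 still-open variables together cover exactly {6, 8, 9, 10, 11, 12} — 6 values for 6 variables — and 6 appears only in V's list, so V = 6.

6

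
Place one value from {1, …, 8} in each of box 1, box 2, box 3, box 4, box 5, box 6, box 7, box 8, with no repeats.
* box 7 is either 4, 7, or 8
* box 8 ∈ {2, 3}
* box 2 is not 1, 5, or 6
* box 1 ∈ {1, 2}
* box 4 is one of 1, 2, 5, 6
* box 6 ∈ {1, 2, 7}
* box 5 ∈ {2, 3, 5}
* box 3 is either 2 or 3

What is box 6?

7

The 8 variables together cover exactly {1, 2, 3, 4, 5, 6, 7, 8} — 8 values for 8 variables — and 6 appears only in box 4's list, so box 4 = 6.
Among the 7 still-open variables, 5 fits only box 5 (and all 7 values in {1, 2, 3, 4, 5, 7, 8} must be used), so box 5 = 5.
The 2 variables box 3 and box 8 are confined to {2, 3}, which locks those values in; drop them from box 1, box 2, box 6.
box 1 has just one choice, so box 1 = 1. So box 6 can't be 1.
So box 6 = 7.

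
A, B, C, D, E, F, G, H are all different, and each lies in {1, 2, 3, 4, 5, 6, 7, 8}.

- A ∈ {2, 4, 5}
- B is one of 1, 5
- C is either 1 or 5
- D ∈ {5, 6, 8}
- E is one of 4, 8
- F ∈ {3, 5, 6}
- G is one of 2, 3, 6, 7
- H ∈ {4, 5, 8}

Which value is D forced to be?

The 8 variables draw from only 8 values {1, 2, 3, 4, 5, 6, 7, 8}, so each is used; only G can be 7, hence G = 7.
The 7 still-open variables together cover exactly {1, 2, 3, 4, 5, 6, 8} — 7 values for 7 variables — and 2 appears only in A's list, so A = 2.
Among the 6 still-open variables, 3 fits only F (and all 6 values in {1, 3, 4, 5, 6, 8} must be used), so F = 3.
The 5 still-open variables together cover exactly {1, 4, 5, 6, 8} — 5 values for 5 variables — and 6 appears only in D's list, so D = 6.

6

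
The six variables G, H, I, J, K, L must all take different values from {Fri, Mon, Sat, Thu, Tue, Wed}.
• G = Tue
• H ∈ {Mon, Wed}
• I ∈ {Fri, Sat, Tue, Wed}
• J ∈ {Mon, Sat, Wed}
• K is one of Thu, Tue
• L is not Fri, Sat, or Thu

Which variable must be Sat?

G has just one choice, so G = Tue. Strike Tue from I, K, L.
That leaves K = Thu.
The 4 still-open variables together cover exactly {Fri, Mon, Sat, Wed} — 4 values for 4 variables — and Fri appears only in I's list, so I = Fri.
Among the 3 still-open variables, Sat fits only J (and all 3 values in {Mon, Sat, Wed} must be used), so J = Sat.

J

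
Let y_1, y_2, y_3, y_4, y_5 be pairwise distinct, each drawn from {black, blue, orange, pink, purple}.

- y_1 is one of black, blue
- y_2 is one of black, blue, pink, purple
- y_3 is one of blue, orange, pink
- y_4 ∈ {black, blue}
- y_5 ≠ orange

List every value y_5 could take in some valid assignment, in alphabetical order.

pink, purple

The 5 variables together cover exactly {black, blue, orange, pink, purple} — 5 values for 5 variables — and orange appears only in y_3's list, so y_3 = orange.
y_1 and y_4 between them cover only {black, blue} — a naked pair. Remove those values from y_2, y_5.
No further eliminations apply; y_5 can still be any of pink, purple.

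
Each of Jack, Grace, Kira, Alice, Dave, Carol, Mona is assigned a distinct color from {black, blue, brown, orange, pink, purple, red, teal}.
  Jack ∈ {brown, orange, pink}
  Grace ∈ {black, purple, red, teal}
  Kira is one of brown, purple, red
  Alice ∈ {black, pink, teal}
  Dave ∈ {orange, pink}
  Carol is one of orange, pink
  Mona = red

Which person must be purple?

Mona has just one choice, so Mona = red. Strike red from Grace, Kira.
Dave and Carol between them cover only {orange, pink} — a naked pair. Remove those values from Jack, Alice.
Jack's domain is down to {brown}, so Jack = brown. So Kira can't be brown.
So purple goes to Kira.

Kira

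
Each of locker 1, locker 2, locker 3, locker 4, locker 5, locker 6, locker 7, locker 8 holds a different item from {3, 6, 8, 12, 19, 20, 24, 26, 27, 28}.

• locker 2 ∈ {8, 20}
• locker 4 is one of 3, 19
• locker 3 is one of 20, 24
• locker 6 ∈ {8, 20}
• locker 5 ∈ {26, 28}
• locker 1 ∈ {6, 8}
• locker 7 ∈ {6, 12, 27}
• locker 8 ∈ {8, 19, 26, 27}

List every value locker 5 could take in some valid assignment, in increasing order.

26, 28

locker 2 and locker 6 between them cover only {8, 20} — a naked pair. Remove those values from locker 1, locker 3, locker 8.
That leaves locker 1 = 6. Remove 6 from locker 7.
locker 3 must be 24 (only option left).
No further eliminations apply; locker 5 can still be any of 26, 28.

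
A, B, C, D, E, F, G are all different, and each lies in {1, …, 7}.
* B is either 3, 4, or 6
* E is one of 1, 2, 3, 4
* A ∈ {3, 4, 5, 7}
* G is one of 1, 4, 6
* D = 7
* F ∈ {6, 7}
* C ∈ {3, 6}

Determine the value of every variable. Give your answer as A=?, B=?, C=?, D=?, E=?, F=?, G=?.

D must be 7 (only option left). Eliminate 7 elsewhere: A, F.
F has just one choice, so F = 6. Strike 6 from B, C, G.
That leaves C = 3. So A, B, E can't be 3.
B has just one choice, so B = 4. Remove 4 from A, E, G.
That leaves G = 1. Eliminate 1 elsewhere: E.
A has just one choice, so A = 5.
E has just one choice, so E = 2.

A=5, B=4, C=3, D=7, E=2, F=6, G=1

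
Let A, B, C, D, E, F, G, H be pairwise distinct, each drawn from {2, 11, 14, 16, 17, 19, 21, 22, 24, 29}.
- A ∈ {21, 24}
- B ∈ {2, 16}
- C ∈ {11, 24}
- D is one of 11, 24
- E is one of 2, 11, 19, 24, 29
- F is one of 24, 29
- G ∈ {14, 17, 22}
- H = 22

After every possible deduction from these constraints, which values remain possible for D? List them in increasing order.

H must be 22 (only option left). Strike 22 from G.
The 2 variables C and D are confined to {11, 24}, which locks those values in; drop them from A, E, F.
A's domain is down to {21}, so A = 21.
That leaves F = 29. Remove 29 from E.
No further eliminations apply; D can still be any of 11, 24.

11, 24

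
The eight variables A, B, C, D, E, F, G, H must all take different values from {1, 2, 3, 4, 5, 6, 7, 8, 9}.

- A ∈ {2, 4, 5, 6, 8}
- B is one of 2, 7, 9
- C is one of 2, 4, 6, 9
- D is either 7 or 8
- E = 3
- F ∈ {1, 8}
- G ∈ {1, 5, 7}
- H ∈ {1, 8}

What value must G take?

E's domain is down to {3}, so E = 3.
F and H between them cover only {1, 8} — a naked pair. Remove those values from A, D, G.
D must be 7 (only option left). So B, G can't be 7.
So G = 5.

5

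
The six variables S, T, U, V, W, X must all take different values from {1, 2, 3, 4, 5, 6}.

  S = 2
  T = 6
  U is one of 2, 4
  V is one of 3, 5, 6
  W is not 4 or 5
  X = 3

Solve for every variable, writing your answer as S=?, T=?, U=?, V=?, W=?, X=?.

S must be 2 (only option left). Eliminate 2 elsewhere: U, W.
That leaves T = 6. Remove 6 from V, W.
U must be 4 (only option left).
X's domain is down to {3}, so X = 3. So V, W can't be 3.
V must be 5 (only option left).
W has just one choice, so W = 1.

S=2, T=6, U=4, V=5, W=1, X=3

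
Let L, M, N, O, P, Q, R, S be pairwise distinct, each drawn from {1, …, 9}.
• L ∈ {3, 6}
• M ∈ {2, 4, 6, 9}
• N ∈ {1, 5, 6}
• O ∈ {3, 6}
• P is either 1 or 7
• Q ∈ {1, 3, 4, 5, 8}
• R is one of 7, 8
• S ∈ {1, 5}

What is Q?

4

L and O share exactly the 2 values {3, 6}; by pigeonhole those values go to them, so strike 3, 6 from M, N, Q.
N and S between them cover only {1, 5} — a naked pair. Remove those values from P, Q.
P has just one choice, so P = 7. Eliminate 7 elsewhere: R.
R's domain is down to {8}, so R = 8. Eliminate 8 elsewhere: Q.
So Q = 4.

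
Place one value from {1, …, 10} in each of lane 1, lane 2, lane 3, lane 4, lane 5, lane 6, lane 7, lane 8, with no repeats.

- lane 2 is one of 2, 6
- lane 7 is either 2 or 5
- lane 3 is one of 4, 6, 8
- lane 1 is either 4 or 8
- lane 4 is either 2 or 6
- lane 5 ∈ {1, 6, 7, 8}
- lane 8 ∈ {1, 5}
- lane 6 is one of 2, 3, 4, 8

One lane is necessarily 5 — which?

lane 7

The 8 variables draw from only 8 values {1, 2, 3, 4, 5, 6, 7, 8}, so each is used; only lane 6 can be 3, hence lane 6 = 3.
The 7 still-open variables together cover exactly {1, 2, 4, 5, 6, 7, 8} — 7 values for 7 variables — and 7 appears only in lane 5's list, so lane 5 = 7.
The 6 still-open variables together cover exactly {1, 2, 4, 5, 6, 8} — 6 values for 6 variables — and 1 appears only in lane 8's list, so lane 8 = 1.
The 5 still-open variables draw from only 5 values {2, 4, 5, 6, 8}, so each is used; only lane 7 can be 5, hence lane 7 = 5.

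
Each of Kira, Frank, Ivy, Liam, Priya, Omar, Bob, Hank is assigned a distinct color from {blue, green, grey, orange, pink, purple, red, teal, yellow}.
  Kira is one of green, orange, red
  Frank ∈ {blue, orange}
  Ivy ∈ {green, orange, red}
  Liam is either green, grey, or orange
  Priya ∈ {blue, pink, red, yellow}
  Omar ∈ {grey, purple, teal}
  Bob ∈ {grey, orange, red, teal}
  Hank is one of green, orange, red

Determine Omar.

purple

The 3 variables Kira, Ivy, Hank are confined to {green, orange, red}, which locks those values in; drop them from Frank, Liam, Priya, Bob.
Frank has just one choice, so Frank = blue. Strike blue from Priya.
Liam has just one choice, so Liam = grey. Eliminate grey elsewhere: Omar, Bob.
That leaves Bob = teal. So Omar can't be teal.
So Omar = purple.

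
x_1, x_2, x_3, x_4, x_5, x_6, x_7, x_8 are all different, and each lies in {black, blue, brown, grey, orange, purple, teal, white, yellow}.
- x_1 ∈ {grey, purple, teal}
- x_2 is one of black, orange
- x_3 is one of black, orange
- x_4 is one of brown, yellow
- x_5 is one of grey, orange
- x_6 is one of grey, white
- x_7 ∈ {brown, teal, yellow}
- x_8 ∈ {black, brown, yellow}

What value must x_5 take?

grey

The 8 variables draw from only 8 values {black, brown, grey, orange, purple, teal, white, yellow}, so each is used; only x_1 can be purple, hence x_1 = purple.
The 7 still-open variables together cover exactly {black, brown, grey, orange, teal, white, yellow} — 7 values for 7 variables — and teal appears only in x_7's list, so x_7 = teal.
The 6 still-open variables together cover exactly {black, brown, grey, orange, white, yellow} — 6 values for 6 variables — and white appears only in x_6's list, so x_6 = white.
The 5 still-open variables together cover exactly {black, brown, grey, orange, yellow} — 5 values for 5 variables — and grey appears only in x_5's list, so x_5 = grey.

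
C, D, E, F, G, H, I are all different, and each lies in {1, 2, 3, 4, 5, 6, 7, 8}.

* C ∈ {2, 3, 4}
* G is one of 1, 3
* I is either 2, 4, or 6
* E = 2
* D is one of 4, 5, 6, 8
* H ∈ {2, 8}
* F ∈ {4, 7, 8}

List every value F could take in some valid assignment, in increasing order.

4, 7

E has just one choice, so E = 2. Remove 2 from C, H, I.
H's domain is down to {8}, so H = 8. Strike 8 from D, F.
No further eliminations apply; F can still be any of 4, 7.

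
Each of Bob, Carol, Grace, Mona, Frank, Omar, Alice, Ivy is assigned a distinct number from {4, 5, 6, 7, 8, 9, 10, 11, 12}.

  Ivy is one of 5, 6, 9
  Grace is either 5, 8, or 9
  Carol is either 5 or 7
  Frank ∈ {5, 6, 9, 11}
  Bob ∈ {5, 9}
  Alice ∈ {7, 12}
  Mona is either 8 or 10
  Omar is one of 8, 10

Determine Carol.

7

Among the 8 variables, 11 fits only Frank (and all 8 values in {5, 6, 7, 8, 9, 10, 11, 12} must be used), so Frank = 11.
Among the 7 still-open variables, 6 fits only Ivy (and all 7 values in {5, 6, 7, 8, 9, 10, 12} must be used), so Ivy = 6.
The 6 still-open variables together cover exactly {5, 7, 8, 9, 10, 12} — 6 values for 6 variables — and 12 appears only in Alice's list, so Alice = 12.
Among the 5 still-open variables, 7 fits only Carol (and all 5 values in {5, 7, 8, 9, 10} must be used), so Carol = 7.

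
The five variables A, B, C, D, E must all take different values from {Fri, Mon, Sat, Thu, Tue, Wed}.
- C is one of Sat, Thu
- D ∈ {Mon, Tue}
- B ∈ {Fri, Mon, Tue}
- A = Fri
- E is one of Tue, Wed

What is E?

A has just one choice, so A = Fri. So B can't be Fri.
B and D share exactly the 2 values {Mon, Tue}; by pigeonhole those values go to them, so strike Mon, Tue from E.
So E = Wed.

Wed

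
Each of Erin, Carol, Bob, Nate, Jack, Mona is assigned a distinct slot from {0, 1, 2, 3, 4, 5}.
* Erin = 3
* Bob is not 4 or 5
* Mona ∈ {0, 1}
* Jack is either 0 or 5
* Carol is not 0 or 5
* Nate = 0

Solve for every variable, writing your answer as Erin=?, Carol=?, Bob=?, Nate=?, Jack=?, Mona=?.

Erin=3, Carol=4, Bob=2, Nate=0, Jack=5, Mona=1

Erin's domain is down to {3}, so Erin = 3. Eliminate 3 elsewhere: Carol, Bob.
That leaves Nate = 0. Eliminate 0 elsewhere: Bob, Jack, Mona.
That leaves Jack = 5.
Mona has just one choice, so Mona = 1. Eliminate 1 elsewhere: Carol, Bob.
Bob must be 2 (only option left). Eliminate 2 elsewhere: Carol.
Carol has just one choice, so Carol = 4.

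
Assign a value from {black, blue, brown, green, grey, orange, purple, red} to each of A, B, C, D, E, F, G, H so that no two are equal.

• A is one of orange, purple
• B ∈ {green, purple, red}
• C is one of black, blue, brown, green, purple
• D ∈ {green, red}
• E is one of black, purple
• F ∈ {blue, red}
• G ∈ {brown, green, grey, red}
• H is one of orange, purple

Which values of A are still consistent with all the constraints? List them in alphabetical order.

The 8 variables draw from only 8 values {black, blue, brown, green, grey, orange, purple, red}, so each is used; only G can be grey, hence G = grey.
The 7 still-open variables together cover exactly {black, blue, brown, green, orange, purple, red} — 7 values for 7 variables — and brown appears only in C's list, so C = brown.
Among the 6 still-open variables, black fits only E (and all 6 values in {black, blue, green, orange, purple, red} must be used), so E = black.
The 5 still-open variables draw from only 5 values {blue, green, orange, purple, red}, so each is used; only F can be blue, hence F = blue.
A and H between them cover only {orange, purple} — a naked pair. Remove those values from B.
No further eliminations apply; A can still be any of orange, purple.

orange, purple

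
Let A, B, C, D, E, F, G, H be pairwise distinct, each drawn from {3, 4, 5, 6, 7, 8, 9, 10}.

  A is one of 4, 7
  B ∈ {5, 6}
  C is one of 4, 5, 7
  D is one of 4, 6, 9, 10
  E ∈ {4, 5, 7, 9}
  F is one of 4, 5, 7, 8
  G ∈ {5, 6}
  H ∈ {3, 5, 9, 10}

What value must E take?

The 8 variables together cover exactly {3, 4, 5, 6, 7, 8, 9, 10} — 8 values for 8 variables — and 3 appears only in H's list, so H = 3.
Among the 7 still-open variables, 8 fits only F (and all 7 values in {4, 5, 6, 7, 8, 9, 10} must be used), so F = 8.
The 6 still-open variables together cover exactly {4, 5, 6, 7, 9, 10} — 6 values for 6 variables — and 10 appears only in D's list, so D = 10.
The 5 still-open variables together cover exactly {4, 5, 6, 7, 9} — 5 values for 5 variables — and 9 appears only in E's list, so E = 9.

9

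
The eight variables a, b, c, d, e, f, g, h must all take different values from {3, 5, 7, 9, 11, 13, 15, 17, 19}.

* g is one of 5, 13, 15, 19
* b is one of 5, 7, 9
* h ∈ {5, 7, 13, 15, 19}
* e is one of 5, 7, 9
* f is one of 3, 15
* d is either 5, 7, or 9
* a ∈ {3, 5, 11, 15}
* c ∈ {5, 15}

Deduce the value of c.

The 8 variables draw from only 8 values {3, 5, 7, 9, 11, 13, 15, 19}, so each is used; only a can be 11, hence a = 11.
The 7 still-open variables together cover exactly {3, 5, 7, 9, 13, 15, 19} — 7 values for 7 variables — and 3 appears only in f's list, so f = 3.
b, d, e share exactly the 3 values {5, 7, 9}; by pigeonhole those values go to them, so strike 5, 7, 9 from c, g, h.
So c = 15.

15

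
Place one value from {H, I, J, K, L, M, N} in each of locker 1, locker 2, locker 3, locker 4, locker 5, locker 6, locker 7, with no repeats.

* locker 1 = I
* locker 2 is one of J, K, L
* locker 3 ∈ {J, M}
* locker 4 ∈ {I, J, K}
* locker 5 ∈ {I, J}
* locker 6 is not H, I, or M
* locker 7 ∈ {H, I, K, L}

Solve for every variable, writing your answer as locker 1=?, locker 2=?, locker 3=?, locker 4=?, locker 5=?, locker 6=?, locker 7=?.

locker 1 has just one choice, so locker 1 = I. Strike I from locker 4, locker 5, locker 7.
That leaves locker 5 = J. So locker 2, locker 3, locker 4, locker 6 can't be J.
locker 3's domain is down to {M}, so locker 3 = M.
That leaves locker 4 = K. Eliminate K elsewhere: locker 2, locker 6, locker 7.
locker 2 has just one choice, so locker 2 = L. Remove L from locker 6, locker 7.
locker 6 has just one choice, so locker 6 = N.
locker 7 has just one choice, so locker 7 = H.

locker 1=I, locker 2=L, locker 3=M, locker 4=K, locker 5=J, locker 6=N, locker 7=H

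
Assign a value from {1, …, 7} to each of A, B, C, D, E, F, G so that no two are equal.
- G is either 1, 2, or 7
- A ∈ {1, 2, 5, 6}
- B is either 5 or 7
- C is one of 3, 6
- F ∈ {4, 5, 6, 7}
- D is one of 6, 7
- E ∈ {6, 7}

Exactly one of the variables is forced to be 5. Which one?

B

The 7 variables draw from only 7 values {1, 2, 3, 4, 5, 6, 7}, so each is used; only C can be 3, hence C = 3.
The 6 still-open variables draw from only 6 values {1, 2, 4, 5, 6, 7}, so each is used; only F can be 4, hence F = 4.
The 2 variables D and E are confined to {6, 7}, which locks those values in; drop them from A, B, G.
So 5 goes to B.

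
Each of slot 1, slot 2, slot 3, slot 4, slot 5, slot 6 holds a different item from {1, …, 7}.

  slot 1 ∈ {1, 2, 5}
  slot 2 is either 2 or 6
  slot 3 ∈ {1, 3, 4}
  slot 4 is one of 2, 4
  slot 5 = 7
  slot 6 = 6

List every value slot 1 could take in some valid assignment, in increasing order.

slot 5 must be 7 (only option left).
slot 6 must be 6 (only option left). Remove 6 from slot 2.
slot 2's domain is down to {2}, so slot 2 = 2. Strike 2 from slot 1, slot 4.
slot 4 must be 4 (only option left). Remove 4 from slot 3.
No further eliminations apply; slot 1 can still be any of 1, 5.

1, 5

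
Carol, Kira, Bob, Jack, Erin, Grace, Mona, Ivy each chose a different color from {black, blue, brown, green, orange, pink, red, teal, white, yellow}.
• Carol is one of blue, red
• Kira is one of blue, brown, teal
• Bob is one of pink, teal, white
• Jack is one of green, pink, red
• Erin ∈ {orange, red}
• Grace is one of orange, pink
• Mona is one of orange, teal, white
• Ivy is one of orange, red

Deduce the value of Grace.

pink

Among the 8 variables, brown fits only Kira (and all 8 values in {blue, brown, green, orange, pink, red, teal, white} must be used), so Kira = brown.
The 7 still-open variables draw from only 7 values {blue, green, orange, pink, red, teal, white}, so each is used; only Carol can be blue, hence Carol = blue.
The 6 still-open variables together cover exactly {green, orange, pink, red, teal, white} — 6 values for 6 variables — and green appears only in Jack's list, so Jack = green.
Erin and Ivy share exactly the 2 values {orange, red}; by pigeonhole those values go to them, so strike orange, red from Grace, Mona.
So Grace = pink.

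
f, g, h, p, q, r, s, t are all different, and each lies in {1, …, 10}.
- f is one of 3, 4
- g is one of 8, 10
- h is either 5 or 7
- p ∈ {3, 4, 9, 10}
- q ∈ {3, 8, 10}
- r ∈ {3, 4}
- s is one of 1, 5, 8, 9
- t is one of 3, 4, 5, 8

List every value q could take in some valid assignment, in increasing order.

8, 10

The 8 variables draw from only 8 values {1, 3, 4, 5, 7, 8, 9, 10}, so each is used; only s can be 1, hence s = 1.
Among the 7 still-open variables, 7 fits only h (and all 7 values in {3, 4, 5, 7, 8, 9, 10} must be used), so h = 7.
The 6 still-open variables draw from only 6 values {3, 4, 5, 8, 9, 10}, so each is used; only t can be 5, hence t = 5.
Among the 5 still-open variables, 9 fits only p (and all 5 values in {3, 4, 8, 9, 10} must be used), so p = 9.
f and r between them cover only {3, 4} — a naked pair. Remove those values from q.
No further eliminations apply; q can still be any of 8, 10.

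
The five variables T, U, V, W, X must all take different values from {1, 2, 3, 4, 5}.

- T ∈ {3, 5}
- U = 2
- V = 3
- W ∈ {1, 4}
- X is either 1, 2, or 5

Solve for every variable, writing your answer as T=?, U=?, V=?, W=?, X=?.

U has just one choice, so U = 2. Strike 2 from X.
That leaves V = 3. Remove 3 from T.
T's domain is down to {5}, so T = 5. So X can't be 5.
X's domain is down to {1}, so X = 1. Eliminate 1 elsewhere: W.
W must be 4 (only option left).

T=5, U=2, V=3, W=4, X=1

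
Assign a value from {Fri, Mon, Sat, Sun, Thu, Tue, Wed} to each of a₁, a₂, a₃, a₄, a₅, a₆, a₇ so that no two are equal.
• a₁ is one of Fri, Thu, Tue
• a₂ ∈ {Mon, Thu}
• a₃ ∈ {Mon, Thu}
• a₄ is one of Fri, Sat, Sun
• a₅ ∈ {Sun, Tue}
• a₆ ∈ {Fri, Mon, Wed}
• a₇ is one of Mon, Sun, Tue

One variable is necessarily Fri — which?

a₁

Among the 7 variables, Sat fits only a₄ (and all 7 values in {Fri, Mon, Sat, Sun, Thu, Tue, Wed} must be used), so a₄ = Sat.
The 6 still-open variables together cover exactly {Fri, Mon, Sun, Thu, Tue, Wed} — 6 values for 6 variables — and Wed appears only in a₆'s list, so a₆ = Wed.
Among the 5 still-open variables, Fri fits only a₁ (and all 5 values in {Fri, Mon, Sun, Thu, Tue} must be used), so a₁ = Fri.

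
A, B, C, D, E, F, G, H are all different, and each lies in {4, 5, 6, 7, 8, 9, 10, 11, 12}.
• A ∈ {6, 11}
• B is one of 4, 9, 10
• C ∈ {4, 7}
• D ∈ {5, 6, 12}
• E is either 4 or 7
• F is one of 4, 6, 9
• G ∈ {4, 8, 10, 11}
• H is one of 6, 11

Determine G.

8

A and H share exactly the 2 values {6, 11}; by pigeonhole those values go to them, so strike 6, 11 from D, F, G.
C and E between them cover only {4, 7} — a naked pair. Remove those values from B, F, G.
That leaves F = 9. Strike 9 from B.
That leaves B = 10. Eliminate 10 elsewhere: G.
So G = 8.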